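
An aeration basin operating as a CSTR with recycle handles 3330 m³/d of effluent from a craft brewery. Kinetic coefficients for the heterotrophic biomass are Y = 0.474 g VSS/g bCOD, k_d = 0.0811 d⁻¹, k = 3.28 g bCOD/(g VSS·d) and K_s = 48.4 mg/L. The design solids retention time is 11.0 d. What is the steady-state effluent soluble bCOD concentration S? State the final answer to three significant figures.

S ≈ 6.02 mg/L

From the Monod/SRT balance for a CMAS, S = K_s·(1+k_d θ_c)/[θ_c·(Y k − k_d) − 1] = 48.4 × (1 + 0.0811 × 11.0) / [11.0 × (0.474 × 3.28 − 0.0811) − 1] = 91.58 / 15.21 = 6.021 mg/L.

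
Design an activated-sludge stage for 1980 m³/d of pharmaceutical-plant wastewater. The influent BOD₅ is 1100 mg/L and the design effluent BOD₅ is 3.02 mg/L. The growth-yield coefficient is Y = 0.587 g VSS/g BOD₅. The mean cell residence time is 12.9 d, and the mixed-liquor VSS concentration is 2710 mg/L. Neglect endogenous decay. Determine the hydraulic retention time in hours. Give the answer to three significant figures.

V·X = Y·Q·ΔS·θ_c gives V = 0.587 × 1980 × (1100 − 3.02) × 12.9 / 2710 = 6069 m³.
τ = V/Q = 6069/1980 = 3.065 d, or 73.56 h.

τ ≈ 73.6 h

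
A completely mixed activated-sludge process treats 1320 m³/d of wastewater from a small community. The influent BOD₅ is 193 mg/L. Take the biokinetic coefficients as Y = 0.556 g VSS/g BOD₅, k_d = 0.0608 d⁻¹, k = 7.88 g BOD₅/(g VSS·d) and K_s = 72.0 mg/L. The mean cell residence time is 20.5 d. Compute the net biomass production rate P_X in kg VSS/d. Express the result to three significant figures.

From the Monod/SRT balance for a CMAS, S = K_s·(1+k_d θ_c)/[θ_c·(Y k − k_d) − 1] = 72.0 × (1 + 0.0608 × 20.5) / [20.5 × (0.556 × 7.88 − 0.0608) − 1] = 161.7 / 87.57 = 1.847 mg/L.
Correct the yield for decay: Y_obs = Y/(1 + k_d θ_c) = 0.556 / (1 + 0.0608 × 20.5) = 0.556 / 2.246 = 0.2475.
Substrate removed = Q·(S₀ − S) = 1320 m³/d × (193 − 1.85) g/m³ = 2.52×10^5 g/d = 252.3 kg/d.
Biomass produced: P_X = Y_obs·Q·ΔS = 0.2475 × 252.3 ≈ 62.45 kg VSS/d.

P_X ≈ 62.5 kg VSS/d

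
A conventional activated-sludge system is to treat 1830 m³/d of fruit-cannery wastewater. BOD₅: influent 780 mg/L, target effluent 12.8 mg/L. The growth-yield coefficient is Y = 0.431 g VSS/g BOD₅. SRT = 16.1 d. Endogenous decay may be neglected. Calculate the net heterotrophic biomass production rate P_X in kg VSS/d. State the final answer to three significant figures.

P_X ≈ 605 kg VSS/d

No decay correction is needed, so Y_obs = Y = 0.431.
Q·(S₀ − S) = 1830 × (780 − 12.8) × 10⁻³ = 1404 kg/d removed.
Net biomass production P_X = Y_obs × Q·(S₀ − S) = 0.4310 × 1404 = 605.1 kg VSS/d.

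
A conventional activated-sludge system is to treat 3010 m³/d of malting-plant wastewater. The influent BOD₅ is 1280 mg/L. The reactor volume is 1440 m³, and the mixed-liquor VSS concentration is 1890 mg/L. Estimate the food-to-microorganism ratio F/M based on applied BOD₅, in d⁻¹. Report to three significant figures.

F/M = Q·S₀ / (V·X) = 3010 × 1280 / (1440 × 1890) = 1.416 g BOD₅·(g VSS·d)⁻¹.

F/M ≈ 1.42 d⁻¹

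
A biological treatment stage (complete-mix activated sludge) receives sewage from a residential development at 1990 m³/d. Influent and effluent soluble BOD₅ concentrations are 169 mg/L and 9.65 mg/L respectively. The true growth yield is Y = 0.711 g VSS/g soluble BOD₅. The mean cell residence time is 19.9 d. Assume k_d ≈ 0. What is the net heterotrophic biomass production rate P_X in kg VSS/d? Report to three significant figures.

P_X ≈ 225 kg VSS/d

Since k_d ≈ 0, Y_obs = Y = 0.711 g VSS/g soluble BOD₅.
ΔS = 169 − 9.65 = 159.3 mg/L, so the substrate removal rate is 1990 × 159.3/1000 = 317.1 kg soluble BOD₅/d.
P_X = Y_obs · Q(S₀ − S) = 0.7110 × 317.1 = 225.5 kg VSS/d.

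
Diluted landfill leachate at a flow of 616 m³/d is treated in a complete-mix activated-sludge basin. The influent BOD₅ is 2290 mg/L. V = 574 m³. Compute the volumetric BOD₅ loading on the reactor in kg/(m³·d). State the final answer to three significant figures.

Volumetric loading L_v = Q·S₀ / V = 616 × 2290 g/m³ / 574.0 m³ = 2458 g/(m³·d) = 2.458 kg BOD₅/(m³·d).

L_v ≈ 2.46 kg BOD₅/(m³·d)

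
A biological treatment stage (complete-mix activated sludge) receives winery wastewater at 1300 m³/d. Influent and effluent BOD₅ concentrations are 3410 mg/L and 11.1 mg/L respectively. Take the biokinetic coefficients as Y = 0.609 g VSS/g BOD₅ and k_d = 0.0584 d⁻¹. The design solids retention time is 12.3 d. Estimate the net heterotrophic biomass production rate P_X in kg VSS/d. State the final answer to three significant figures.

The observed yield is Y_obs = Y/(1 + k_d·θ_c) = 0.609 / (1 + 0.0584 × 12.3) = 0.609 / 1.718 = 0.3544 g VSS per g BOD₅ removed.
Substrate removed = Q·(S₀ − S) = 1300 m³/d × (3410 − 11.1) g/m³ = 4.42×10^6 g/d = 4419 kg/d.
Net biomass production P_X = Y_obs × Q·(S₀ − S) = 0.3544 × 4419 = 1566 kg VSS/d.

P_X ≈ 1570 kg VSS/d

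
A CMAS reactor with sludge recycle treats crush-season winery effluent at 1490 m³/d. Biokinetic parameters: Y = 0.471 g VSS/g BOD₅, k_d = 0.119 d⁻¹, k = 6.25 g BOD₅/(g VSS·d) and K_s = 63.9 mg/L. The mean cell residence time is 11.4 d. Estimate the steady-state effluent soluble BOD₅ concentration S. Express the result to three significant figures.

S ≈ 4.83 mg/L

Effluent substrate depends only on kinetics and SRT: S = K_s(1 + k_d θ_c) / [θ_c(Yk − k_d) − 1] = 63.9 × (1 + 0.119 × 11.4) / [11.4 × (0.471 × 6.25 − 0.119) − 1] = 150.6 / 31.20 = 4.826 mg/L.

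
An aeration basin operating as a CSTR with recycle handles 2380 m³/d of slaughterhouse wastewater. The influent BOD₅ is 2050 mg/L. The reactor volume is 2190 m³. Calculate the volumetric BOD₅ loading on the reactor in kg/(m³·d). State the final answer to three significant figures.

L_v ≈ 2.23 kg BOD₅/(m³·d)

L_v = Q S₀ / V = 2380 × 2050 × 10⁻³ / 2190 = 2.228 kg/(m³·d).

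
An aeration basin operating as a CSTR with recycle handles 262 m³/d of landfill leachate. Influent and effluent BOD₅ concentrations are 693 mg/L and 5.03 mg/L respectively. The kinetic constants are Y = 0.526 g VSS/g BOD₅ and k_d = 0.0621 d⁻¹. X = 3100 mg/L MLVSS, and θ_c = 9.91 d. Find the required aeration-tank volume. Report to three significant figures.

Rearranging the biomass balance for a CMAS with decay, V = Y·Q·ΔS·θ_c / [X·(1+k_d θ_c)] = 0.526 × 262 × (693 − 5.03) × 9.91 / [3100 × (1 + 0.0621 × 9.91)] = 9.4×10^5 / 5008 = 187.6 m³.

V ≈ 188 m³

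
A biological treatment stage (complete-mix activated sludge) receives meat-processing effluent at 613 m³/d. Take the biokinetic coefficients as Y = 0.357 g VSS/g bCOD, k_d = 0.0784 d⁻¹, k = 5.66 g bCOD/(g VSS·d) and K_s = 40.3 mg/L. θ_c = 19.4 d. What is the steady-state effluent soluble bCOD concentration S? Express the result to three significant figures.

Effluent substrate depends only on kinetics and SRT: S = K_s(1 + k_d θ_c) / [θ_c(Yk − k_d) − 1] = 40.3 × (1 + 0.0784 × 19.4) / [19.4 × (0.357 × 5.66 − 0.0784) − 1] = 101.6 / 36.68 = 2.770 mg/L.

S ≈ 2.77 mg/L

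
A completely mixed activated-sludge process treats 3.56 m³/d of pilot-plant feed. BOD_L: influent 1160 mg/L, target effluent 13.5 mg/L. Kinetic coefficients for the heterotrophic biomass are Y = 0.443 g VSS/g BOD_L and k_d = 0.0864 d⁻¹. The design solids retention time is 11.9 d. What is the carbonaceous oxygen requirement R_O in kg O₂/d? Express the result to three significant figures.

R_O ≈ 2.82 kg O₂/d

Observed yield with endogenous decay: Y_obs = Y / (1 + k_d·θ_c) = 0.443 / (1 + 0.0864 × 11.9) = 0.443 / 2.028 = 0.2184 g VSS/g BOD_L.
Mass of BOD_L removed per day: Q(S₀ − S) = 3.56 × 1146 g/m³ = 4.082 kg/d.
P_X = Y_obs·Q·(S₀ − S) = 0.2184 × 4.082 = 0.8915 kg VSS/d.
Carbonaceous O₂ demand = substrate oxidised − cell-mass equivalent = 4.082 − 1.42 × 0.8915 = 2.816 kg O₂/d.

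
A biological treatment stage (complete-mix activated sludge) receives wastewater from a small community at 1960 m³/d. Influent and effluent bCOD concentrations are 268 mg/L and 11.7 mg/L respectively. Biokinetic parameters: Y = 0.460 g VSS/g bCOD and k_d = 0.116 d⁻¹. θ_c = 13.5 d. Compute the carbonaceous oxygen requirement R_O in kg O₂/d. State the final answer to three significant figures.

Y_obs = Y / (1 + k_d θ_c) = 0.460 / (1 + 0.116 × 13.5) = 0.460 / 2.566 = 0.1793.
Substrate removed = Q·(S₀ − S) = 1960 m³/d × (268 − 11.7) g/m³ = 5.02×10^5 g/d = 502.3 kg/d.
Biomass synthesised: P_X = Y_obs × 502.3 = 90.05 kg VSS/d.
R_O = Q·(S₀ − S) − 1.42·P_X = 502.3 − 1.42 × 90.05 = 374.5 kg O₂/d.

R_O ≈ 374 kg O₂/d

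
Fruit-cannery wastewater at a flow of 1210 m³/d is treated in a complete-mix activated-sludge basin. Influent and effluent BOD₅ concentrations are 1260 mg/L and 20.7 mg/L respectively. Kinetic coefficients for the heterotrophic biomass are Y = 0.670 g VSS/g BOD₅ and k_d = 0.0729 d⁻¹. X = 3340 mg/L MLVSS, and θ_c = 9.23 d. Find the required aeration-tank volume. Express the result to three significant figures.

Rearranging the biomass balance for a CMAS with decay, V = Y·Q·ΔS·θ_c / [X·(1+k_d θ_c)] = 0.670 × 1210 × (1260 − 20.7) × 9.23 / [3340 × (1 + 0.0729 × 9.23)] = 9.27×10^6 / 5587 = 1660 m³.

V ≈ 1660 m³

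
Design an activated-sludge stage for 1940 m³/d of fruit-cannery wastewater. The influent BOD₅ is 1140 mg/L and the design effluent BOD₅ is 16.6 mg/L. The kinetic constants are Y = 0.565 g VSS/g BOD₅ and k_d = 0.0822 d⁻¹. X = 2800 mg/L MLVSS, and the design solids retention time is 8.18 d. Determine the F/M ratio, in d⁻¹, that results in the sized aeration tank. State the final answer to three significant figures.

Rearranging the biomass balance for a CMAS with decay, V = Y·Q·ΔS·θ_c / [X·(1+k_d θ_c)] = 0.565 × 1940 × (1140 − 16.6) × 8.18 / [2800 × (1 + 0.0822 × 8.18)] = 1.01×10^7 / 4683 = 2151 m³.
Food-to-microorganism ratio F/M = Q S₀ / (V X) = 1940 × 1140 / (2151 × 2800) = 0.3672 d⁻¹.

F/M ≈ 0.367 d⁻¹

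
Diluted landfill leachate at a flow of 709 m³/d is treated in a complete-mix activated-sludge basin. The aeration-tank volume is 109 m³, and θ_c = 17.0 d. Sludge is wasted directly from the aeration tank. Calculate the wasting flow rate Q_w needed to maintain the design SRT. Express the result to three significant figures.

For wasting at MLVSS concentration, Q_w = V/θ_c = 109.0/17.0 = 6.412 m³/d.

Q_w ≈ 6.41 m³/d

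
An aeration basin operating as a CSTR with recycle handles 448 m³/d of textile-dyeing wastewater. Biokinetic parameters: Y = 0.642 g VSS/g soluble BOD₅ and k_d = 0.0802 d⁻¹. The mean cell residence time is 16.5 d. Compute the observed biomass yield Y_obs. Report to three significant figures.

Y_obs ≈ 0.276 g VSS/g soluble BOD₅

The observed yield is Y_obs = Y/(1 + k_d·θ_c) = 0.642 / (1 + 0.0802 × 16.5) = 0.642 / 2.323 = 0.2763 g VSS per g soluble BOD₅ removed.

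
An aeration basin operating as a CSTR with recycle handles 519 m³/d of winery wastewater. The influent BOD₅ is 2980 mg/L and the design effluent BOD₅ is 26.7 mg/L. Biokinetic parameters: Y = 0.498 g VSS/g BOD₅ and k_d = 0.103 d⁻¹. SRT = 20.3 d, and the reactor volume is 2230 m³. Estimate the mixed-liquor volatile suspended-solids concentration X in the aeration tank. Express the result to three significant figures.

X ≈ 2250 mg/L

Solving the biomass balance for X: X = Y Q (S₀−S) θ_c / [V (1+k_d θ_c)] = 0.498 × 519 × (2980 − 26.7) × 20.3 / [2230 × (1 + 0.103 × 20.3)] = 2248 mg/L.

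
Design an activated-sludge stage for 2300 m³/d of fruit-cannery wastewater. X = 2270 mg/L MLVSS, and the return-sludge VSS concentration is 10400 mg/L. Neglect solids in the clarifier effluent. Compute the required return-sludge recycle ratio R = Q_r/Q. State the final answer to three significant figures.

R = Q_r/Q = X/(X_r − X) = 2270 / (10400 − 2270) = 0.2792.

R ≈ 0.279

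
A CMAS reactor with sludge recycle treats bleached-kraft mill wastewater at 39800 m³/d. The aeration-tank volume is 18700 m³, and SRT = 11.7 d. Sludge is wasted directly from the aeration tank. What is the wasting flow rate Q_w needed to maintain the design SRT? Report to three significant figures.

For wasting at MLVSS concentration, Q_w = V/θ_c = 18700/11.7 = 1598 m³/d.

Q_w ≈ 1600 m³/d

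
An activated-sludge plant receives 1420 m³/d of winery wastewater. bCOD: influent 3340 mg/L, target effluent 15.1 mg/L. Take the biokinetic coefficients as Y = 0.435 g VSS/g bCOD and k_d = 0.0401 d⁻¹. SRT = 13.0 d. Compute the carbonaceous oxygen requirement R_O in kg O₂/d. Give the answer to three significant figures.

Correct the yield for decay: Y_obs = Y/(1 + k_d θ_c) = 0.435 / (1 + 0.0401 × 13.0) = 0.435 / 1.521 = 0.2859.
Mass of bCOD removed per day: Q(S₀ − S) = 1420 × 3325 g/m³ = 4721 kg/d.
P_X = Y_obs·Q·(S₀ − S) = 0.2859 × 4721 = 1350 kg VSS/d.
R_O = Q·ΔS − 1.42 P_X = 4721 − 1917 = 2804 kg O₂/d.

R_O ≈ 2800 kg O₂/d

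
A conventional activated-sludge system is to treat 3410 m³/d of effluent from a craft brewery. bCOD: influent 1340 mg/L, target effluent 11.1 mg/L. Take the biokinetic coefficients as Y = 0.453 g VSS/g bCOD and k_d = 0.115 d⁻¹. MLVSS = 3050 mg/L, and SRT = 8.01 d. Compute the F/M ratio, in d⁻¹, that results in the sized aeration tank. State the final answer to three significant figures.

Steady-state biomass mass balance: V·X·(1 + k_d·θ_c) = Y·Q·(S₀ − S)·θ_c, so V = 0.453 × 3410 × (1340 − 11.1) × 8.01 / [3050 × (1 + 0.115 × 8.01)] = 1.64×10^7 / 5860 = 2806 m³.
Food-to-microorganism ratio F/M = Q S₀ / (V X) = 3410 × 1340 / (2806 × 3050) = 0.5339 d⁻¹.

F/M ≈ 0.534 d⁻¹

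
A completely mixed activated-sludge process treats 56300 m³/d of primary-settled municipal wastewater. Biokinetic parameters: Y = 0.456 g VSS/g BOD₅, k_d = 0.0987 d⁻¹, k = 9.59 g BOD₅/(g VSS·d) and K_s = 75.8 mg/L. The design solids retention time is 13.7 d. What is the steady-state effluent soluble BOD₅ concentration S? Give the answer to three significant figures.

For a completely mixed reactor with recycle the Lawrence–McCarty relation gives S = K_s·(1 + k_d·θ_c) / [θ_c·(Y·k − k_d) − 1] = 75.8 × (1 + 0.0987 × 13.7) / [13.7 × (0.456 × 9.59 − 0.0987) − 1] = 178.3 / 57.56 = 3.098 mg/L.

S ≈ 3.10 mg/L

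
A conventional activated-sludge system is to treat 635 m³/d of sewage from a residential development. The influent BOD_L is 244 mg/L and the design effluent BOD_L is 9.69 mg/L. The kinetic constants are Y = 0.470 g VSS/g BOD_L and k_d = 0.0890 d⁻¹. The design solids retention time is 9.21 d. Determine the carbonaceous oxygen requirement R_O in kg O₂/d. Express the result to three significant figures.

Correct the yield for decay: Y_obs = Y/(1 + k_d θ_c) = 0.470 / (1 + 0.0890 × 9.21) = 0.470 / 1.820 = 0.2583.
Q·(S₀ − S) = 635 × (244 − 9.69) × 10⁻³ = 148.8 kg/d removed.
Biomass synthesised: P_X = Y_obs × 148.8 = 38.43 kg VSS/d.
Carbonaceous O₂ demand = substrate oxidised − cell-mass equivalent = 148.8 − 1.42 × 38.43 = 94.22 kg O₂/d.

R_O ≈ 94.2 kg O₂/d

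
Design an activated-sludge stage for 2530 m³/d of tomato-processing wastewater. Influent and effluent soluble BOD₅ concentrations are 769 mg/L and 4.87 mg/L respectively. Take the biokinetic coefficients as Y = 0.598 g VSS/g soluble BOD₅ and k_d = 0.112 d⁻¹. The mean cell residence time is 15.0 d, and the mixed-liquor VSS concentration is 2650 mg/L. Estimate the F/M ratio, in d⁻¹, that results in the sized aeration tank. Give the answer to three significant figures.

Rearranging the biomass balance for a CMAS with decay, V = Y·Q·ΔS·θ_c / [X·(1+k_d θ_c)] = 0.598 × 2530 × (769 − 4.87) × 15.0 / [2650 × (1 + 0.112 × 15.0)] = 1.73×10^7 / 7102 = 2442 m³.
F/M = Q·S₀ / (V·X) = 2530 × 769 / (2442 × 2650) = 0.3007 g soluble BOD₅·(g VSS·d)⁻¹.

F/M ≈ 0.301 d⁻¹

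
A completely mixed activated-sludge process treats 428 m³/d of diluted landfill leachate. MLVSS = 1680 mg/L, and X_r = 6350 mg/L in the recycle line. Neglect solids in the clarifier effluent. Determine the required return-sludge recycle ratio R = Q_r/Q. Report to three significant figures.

Solids balance on the clarifier gives (1+R)X = R·X_r, so R = X/(X_r − X) = 1680 / (6350 − 1680) = 0.3597.

R ≈ 0.360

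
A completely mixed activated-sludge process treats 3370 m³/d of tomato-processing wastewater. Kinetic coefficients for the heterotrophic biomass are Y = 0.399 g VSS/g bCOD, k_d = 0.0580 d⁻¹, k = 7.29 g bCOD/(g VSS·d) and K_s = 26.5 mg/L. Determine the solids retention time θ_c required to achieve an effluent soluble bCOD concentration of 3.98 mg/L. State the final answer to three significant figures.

At the target effluent, Y k S/(K_s+S) = 0.399×7.29×3.98/30.48 = 0.3798 d⁻¹.
θ_c = 1/(μ − k_d) = 1/(0.3798 − 0.0580) = 1/0.3218 = 3.107 d.

θ_c ≈ 3.11 d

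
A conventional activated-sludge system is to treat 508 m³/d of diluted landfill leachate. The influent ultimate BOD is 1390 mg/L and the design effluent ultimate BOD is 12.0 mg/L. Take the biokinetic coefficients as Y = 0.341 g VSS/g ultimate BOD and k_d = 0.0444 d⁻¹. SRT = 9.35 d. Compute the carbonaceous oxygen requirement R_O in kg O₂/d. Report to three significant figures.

R_O ≈ 460 kg O₂/d

Correct the yield for decay: Y_obs = Y/(1 + k_d θ_c) = 0.341 / (1 + 0.0444 × 9.35) = 0.341 / 1.415 = 0.2410.
Q·(S₀ − S) = 508 × (1390 − 12.0) × 10⁻³ = 700.0 kg/d removed.
Net sludge production P_X = 0.2410 × 700.0 = 168.7 kg VSS/d.
R_O = Q·(S₀ − S) − 1.42·P_X = 700.0 − 1.42 × 168.7 = 460.5 kg O₂/d.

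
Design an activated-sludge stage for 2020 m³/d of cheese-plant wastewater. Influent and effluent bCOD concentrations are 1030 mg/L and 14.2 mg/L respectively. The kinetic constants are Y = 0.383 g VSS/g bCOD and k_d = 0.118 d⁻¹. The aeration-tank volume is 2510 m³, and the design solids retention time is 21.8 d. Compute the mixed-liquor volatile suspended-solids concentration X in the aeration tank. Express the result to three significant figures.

Solving the biomass balance for X: X = Y Q (S₀−S) θ_c / [V (1+k_d θ_c)] = 0.383 × 2020 × (1030 − 14.2) × 21.8 / [2510 × (1 + 0.118 × 21.8)] = 1911 mg/L.

X ≈ 1910 mg/L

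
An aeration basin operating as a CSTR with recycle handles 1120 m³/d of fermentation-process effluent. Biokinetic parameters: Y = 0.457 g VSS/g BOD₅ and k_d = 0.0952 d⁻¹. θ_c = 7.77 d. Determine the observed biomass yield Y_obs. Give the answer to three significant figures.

Correct the yield for decay: Y_obs = Y/(1 + k_d θ_c) = 0.457 / (1 + 0.0952 × 7.77) = 0.457 / 1.740 = 0.2627.

Y_obs ≈ 0.263 g VSS/g BOD₅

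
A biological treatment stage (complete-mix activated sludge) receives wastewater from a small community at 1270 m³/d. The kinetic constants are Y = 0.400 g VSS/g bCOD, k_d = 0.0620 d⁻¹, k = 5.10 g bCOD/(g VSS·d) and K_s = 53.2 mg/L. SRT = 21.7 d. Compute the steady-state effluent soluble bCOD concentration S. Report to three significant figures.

S ≈ 2.98 mg/L

For a completely mixed reactor with recycle the Lawrence–McCarty relation gives S = K_s·(1 + k_d·θ_c) / [θ_c·(Y·k − k_d) − 1] = 53.2 × (1 + 0.0620 × 21.7) / [21.7 × (0.400 × 5.10 − 0.0620) − 1] = 124.8 / 41.92 = 2.976 mg/L.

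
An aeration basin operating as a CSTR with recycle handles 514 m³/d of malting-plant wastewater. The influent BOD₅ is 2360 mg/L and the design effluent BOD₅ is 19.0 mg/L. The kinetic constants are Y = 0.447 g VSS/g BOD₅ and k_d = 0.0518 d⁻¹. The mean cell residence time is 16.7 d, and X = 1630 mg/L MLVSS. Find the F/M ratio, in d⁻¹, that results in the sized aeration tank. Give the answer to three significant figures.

F/M ≈ 0.252 d⁻¹

From the SRT design equation V = Y Q (S₀−S) θ_c / [X (1 + k_d θ_c)] = 0.447 × 514 × (2360 − 19.0) × 16.7 / [1630 × (1 + 0.0518 × 16.7)] = 8.98×10^6 / 3040 = 2955 m³.
F/M = applied load / biomass = Q·S₀/(V·X) = 514 × 2360 / (2955 × 1630) = 0.2519 d⁻¹.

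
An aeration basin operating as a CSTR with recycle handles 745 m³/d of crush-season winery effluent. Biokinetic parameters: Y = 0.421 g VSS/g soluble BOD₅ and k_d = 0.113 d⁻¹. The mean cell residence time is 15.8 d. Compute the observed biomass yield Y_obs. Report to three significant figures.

Y_obs ≈ 0.151 g VSS/g soluble BOD₅

Y_obs = Y / (1 + k_d θ_c) = 0.421 / (1 + 0.113 × 15.8) = 0.421 / 2.785 = 0.1511.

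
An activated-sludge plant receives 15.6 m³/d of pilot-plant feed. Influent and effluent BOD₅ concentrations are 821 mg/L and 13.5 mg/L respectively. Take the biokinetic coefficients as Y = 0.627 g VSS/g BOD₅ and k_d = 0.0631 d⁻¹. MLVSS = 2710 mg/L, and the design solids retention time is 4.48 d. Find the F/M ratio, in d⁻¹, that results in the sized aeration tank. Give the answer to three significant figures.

F/M ≈ 0.464 d⁻¹

Rearranging the biomass balance for a CMAS with decay, V = Y·Q·ΔS·θ_c / [X·(1+k_d θ_c)] = 0.627 × 15.6 × (821 − 13.5) × 4.48 / [2710 × (1 + 0.0631 × 4.48)] = 3.54×10^4 / 3476 = 10.18 m³.
F/M = applied load / biomass = Q·S₀/(V·X) = 15.6 × 821 / (10.18 × 2710) = 0.4643 d⁻¹.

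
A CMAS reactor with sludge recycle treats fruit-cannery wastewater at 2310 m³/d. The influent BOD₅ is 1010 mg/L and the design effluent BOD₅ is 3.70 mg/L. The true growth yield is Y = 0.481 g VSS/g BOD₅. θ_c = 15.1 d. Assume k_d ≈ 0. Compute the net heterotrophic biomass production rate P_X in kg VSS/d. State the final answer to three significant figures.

No decay correction is needed, so Y_obs = Y = 0.481.
Substrate removed = Q·(S₀ − S) = 2310 m³/d × (1010 − 3.70) g/m³ = 2.32×10^6 g/d = 2325 kg/d.
So the net sludge growth is P_X = 0.4810 × 2325 = 1118 kg VSS/d.

P_X ≈ 1120 kg VSS/d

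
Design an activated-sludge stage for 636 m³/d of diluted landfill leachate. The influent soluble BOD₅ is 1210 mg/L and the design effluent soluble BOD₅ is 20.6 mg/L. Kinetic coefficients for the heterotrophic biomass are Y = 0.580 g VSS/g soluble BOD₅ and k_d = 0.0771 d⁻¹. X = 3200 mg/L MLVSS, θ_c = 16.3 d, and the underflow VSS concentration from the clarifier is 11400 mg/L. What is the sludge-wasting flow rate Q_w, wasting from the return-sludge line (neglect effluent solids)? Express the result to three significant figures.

Q_w ≈ 17.1 m³/d

Rearranging the biomass balance for a CMAS with decay, V = Y·Q·ΔS·θ_c / [X·(1+k_d θ_c)] = 0.580 × 636 × (1210 − 20.6) × 16.3 / [3200 × (1 + 0.0771 × 16.3)] = 7.15×10^6 / 7222 = 990.3 m³.
Q_w = (V·X)/(θ_c X_r) = 990.3 × 3200 / (16.3 × 11400) = 17.05 m³/d.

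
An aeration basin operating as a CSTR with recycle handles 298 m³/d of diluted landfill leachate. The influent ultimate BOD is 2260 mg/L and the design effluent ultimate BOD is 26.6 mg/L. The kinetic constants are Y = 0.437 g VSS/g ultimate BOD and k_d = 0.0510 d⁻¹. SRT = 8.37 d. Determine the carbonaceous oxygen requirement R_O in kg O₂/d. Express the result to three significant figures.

R_O ≈ 376 kg O₂/d

Correct the yield for decay: Y_obs = Y/(1 + k_d θ_c) = 0.437 / (1 + 0.0510 × 8.37) = 0.437 / 1.427 = 0.3063.
Q·(S₀ − S) = 298 × (2260 − 26.6) × 10⁻³ = 665.6 kg/d removed.
Biomass synthesised: P_X = Y_obs × 665.6 = 203.8 kg VSS/d.
R_O = Q·ΔS − 1.42 P_X = 665.6 − 289.4 = 376.1 kg O₂/d.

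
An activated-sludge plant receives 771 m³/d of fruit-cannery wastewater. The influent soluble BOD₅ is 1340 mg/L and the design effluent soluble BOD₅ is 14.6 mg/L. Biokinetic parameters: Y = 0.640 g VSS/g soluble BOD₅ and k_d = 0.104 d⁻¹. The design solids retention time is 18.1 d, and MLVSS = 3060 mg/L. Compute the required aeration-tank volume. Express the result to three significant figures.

V ≈ 1340 m³

Rearranging the biomass balance for a CMAS with decay, V = Y·Q·ΔS·θ_c / [X·(1+k_d θ_c)] = 0.640 × 771 × (1340 − 14.6) × 18.1 / [3060 × (1 + 0.104 × 18.1)] = 1.18×10^7 / 8820 = 1342 m³.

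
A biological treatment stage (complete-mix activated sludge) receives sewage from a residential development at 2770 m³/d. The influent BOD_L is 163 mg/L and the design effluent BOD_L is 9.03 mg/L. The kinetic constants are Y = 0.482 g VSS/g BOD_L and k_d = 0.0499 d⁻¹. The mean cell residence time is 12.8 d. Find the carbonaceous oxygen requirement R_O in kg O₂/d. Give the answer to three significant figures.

Y_obs = Y / (1 + k_d θ_c) = 0.482 / (1 + 0.0499 × 12.8) = 0.482 / 1.639 = 0.2941.
Substrate removed = Q·(S₀ − S) = 2770 m³/d × (163 − 9.03) g/m³ = 4.26×10^5 g/d = 426.5 kg/d.
P_X = Y_obs·Q·(S₀ − S) = 0.2941 × 426.5 = 125.4 kg VSS/d.
Carbonaceous O₂ demand = substrate oxidised − cell-mass equivalent = 426.5 − 1.42 × 125.4 = 248.4 kg O₂/d.

R_O ≈ 248 kg O₂/d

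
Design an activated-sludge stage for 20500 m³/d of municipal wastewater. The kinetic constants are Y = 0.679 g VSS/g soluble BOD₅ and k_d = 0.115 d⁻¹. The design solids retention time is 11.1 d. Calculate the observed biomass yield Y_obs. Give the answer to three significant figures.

Y_obs ≈ 0.298 g VSS/g soluble BOD₅

Correct the yield for decay: Y_obs = Y/(1 + k_d θ_c) = 0.679 / (1 + 0.115 × 11.1) = 0.679 / 2.276 = 0.2983.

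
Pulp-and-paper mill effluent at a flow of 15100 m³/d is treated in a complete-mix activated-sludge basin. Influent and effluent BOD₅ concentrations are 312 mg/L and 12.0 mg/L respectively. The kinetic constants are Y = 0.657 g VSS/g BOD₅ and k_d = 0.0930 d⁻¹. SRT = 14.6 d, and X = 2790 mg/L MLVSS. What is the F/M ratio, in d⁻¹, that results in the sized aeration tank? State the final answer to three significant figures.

From the SRT design equation V = Y Q (S₀−S) θ_c / [X (1 + k_d θ_c)] = 0.657 × 15100 × (312 − 12.0) × 14.6 / [2790 × (1 + 0.0930 × 14.6)] = 4.35×10^7 / 6578 = 6605 m³.
Food-to-microorganism ratio F/M = Q S₀ / (V X) = 15100 × 312 / (6605 × 2790) = 0.2556 d⁻¹.

F/M ≈ 0.256 d⁻¹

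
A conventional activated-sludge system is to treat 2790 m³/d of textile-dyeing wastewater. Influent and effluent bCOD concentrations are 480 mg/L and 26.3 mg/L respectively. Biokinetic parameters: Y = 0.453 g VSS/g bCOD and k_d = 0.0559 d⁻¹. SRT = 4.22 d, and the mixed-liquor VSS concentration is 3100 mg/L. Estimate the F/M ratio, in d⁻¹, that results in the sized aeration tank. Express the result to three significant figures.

From the SRT design equation V = Y Q (S₀−S) θ_c / [X (1 + k_d θ_c)] = 0.453 × 2790 × (480 − 26.3) × 4.22 / [3100 × (1 + 0.0559 × 4.22)] = 2.42×10^6 / 3831 = 631.6 m³.
F/M = applied load / biomass = Q·S₀/(V·X) = 2790 × 480 / (631.6 × 3100) = 0.6840 d⁻¹.

F/M ≈ 0.684 d⁻¹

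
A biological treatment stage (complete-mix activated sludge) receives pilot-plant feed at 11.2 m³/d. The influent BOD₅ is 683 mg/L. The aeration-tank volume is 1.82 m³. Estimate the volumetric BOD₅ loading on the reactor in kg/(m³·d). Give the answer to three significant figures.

L_v ≈ 4.20 kg BOD₅/(m³·d)

L_v = Q S₀ / V = 11.2 × 683 × 10⁻³ / 1.820 = 4.203 kg/(m³·d).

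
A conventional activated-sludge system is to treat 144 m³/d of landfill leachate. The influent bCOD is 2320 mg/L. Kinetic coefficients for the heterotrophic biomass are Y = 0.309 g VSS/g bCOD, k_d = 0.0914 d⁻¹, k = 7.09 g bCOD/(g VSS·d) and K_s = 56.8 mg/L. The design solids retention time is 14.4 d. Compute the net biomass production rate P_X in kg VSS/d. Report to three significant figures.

P_X ≈ 44.5 kg VSS/d

From the Monod/SRT balance for a CMAS, S = K_s·(1+k_d θ_c)/[θ_c·(Y k − k_d) − 1] = 56.8 × (1 + 0.0914 × 14.4) / [14.4 × (0.309 × 7.09 − 0.0914) − 1] = 131.6 / 29.23 = 4.501 mg/L.
Y_obs = Y / (1 + k_d θ_c) = 0.309 / (1 + 0.0914 × 14.4) = 0.309 / 2.316 = 0.1334.
Mass of bCOD removed per day: Q(S₀ − S) = 144 × 2316 g/m³ = 333.4 kg/d.
Biomass produced: P_X = Y_obs·Q·ΔS = 0.1334 × 333.4 ≈ 44.48 kg VSS/d.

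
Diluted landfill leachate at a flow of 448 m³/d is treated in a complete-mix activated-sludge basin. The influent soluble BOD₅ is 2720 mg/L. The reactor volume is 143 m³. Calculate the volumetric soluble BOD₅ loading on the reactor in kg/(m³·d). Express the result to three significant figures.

L_v ≈ 8.52 kg soluble BOD₅/(m³·d)

L_v = Q S₀ / V = 448 × 2720 × 10⁻³ / 143.0 = 8.521 kg/(m³·d).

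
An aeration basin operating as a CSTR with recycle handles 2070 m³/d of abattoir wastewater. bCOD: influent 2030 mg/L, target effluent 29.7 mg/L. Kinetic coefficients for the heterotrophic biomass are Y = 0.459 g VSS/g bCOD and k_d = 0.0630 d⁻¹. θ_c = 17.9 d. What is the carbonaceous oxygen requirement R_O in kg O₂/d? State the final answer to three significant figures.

Correct the yield for decay: Y_obs = Y/(1 + k_d θ_c) = 0.459 / (1 + 0.0630 × 17.9) = 0.459 / 2.128 = 0.2157.
Q·(S₀ − S) = 2070 × (2030 − 29.7) × 10⁻³ = 4141 kg/d removed.
Net sludge production P_X = 0.2157 × 4141 = 893.2 kg VSS/d.
R_O = Q·(S₀ − S) − 1.42·P_X = 4141 − 1.42 × 893.2 = 2872 kg O₂/d.

R_O ≈ 2870 kg O₂/d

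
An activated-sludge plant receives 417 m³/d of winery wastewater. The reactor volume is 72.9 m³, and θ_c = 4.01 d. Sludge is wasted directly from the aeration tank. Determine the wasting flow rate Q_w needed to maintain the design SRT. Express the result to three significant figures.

With mixed-liquor wasting, θ_c = V/Q_w, so Q_w = V/θ_c = 72.90/4.01 = 18.18 m³/d.

Q_w ≈ 18.2 m³/d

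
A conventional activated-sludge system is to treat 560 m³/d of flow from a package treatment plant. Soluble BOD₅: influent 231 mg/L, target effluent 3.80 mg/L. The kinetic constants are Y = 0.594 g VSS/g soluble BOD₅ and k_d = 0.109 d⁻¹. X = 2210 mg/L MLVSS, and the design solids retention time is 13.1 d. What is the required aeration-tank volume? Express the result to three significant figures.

Steady-state biomass mass balance: V·X·(1 + k_d·θ_c) = Y·Q·(S₀ − S)·θ_c, so V = 0.594 × 560 × (231 − 3.80) × 13.1 / [2210 × (1 + 0.109 × 13.1)] = 9.9×10^5 / 5366 = 184.5 m³.

V ≈ 185 m³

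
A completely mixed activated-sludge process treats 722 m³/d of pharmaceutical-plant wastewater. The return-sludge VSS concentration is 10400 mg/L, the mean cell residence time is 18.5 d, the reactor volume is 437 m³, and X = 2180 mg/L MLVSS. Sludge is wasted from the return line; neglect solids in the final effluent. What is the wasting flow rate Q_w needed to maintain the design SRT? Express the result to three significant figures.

Q_w ≈ 4.95 m³/d

Q_w = (V·X)/(θ_c X_r) = 437.0 × 2180 / (18.5 × 10400) = 4.951 m³/d.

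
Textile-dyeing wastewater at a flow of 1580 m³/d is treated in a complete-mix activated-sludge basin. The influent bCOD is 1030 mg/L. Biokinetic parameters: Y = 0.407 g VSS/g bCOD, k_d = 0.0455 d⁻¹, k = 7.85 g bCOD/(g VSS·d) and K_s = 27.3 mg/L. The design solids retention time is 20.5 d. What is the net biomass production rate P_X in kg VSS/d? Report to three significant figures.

Effluent substrate depends only on kinetics and SRT: S = K_s(1 + k_d θ_c) / [θ_c(Yk − k_d) − 1] = 27.3 × (1 + 0.0455 × 20.5) / [20.5 × (0.407 × 7.85 − 0.0455) − 1] = 52.76 / 63.56 = 0.8301 mg/L.
The observed yield is Y_obs = Y/(1 + k_d·θ_c) = 0.407 / (1 + 0.0455 × 20.5) = 0.407 / 1.933 = 0.2106 g VSS per g bCOD removed.
ΔS = 1030 − 0.830 = 1029 mg/L, so the substrate removal rate is 1580 × 1029/1000 = 1626 kg bCOD/d.
So the net sludge growth is P_X = 0.2106 × 1626 = 342.4 kg VSS/d.

P_X ≈ 342 kg VSS/d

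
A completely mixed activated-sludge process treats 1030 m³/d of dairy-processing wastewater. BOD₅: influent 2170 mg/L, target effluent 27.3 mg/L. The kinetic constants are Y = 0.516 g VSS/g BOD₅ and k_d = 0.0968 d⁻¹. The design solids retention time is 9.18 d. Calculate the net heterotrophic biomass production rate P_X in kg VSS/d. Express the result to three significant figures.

P_X ≈ 603 kg VSS/d

Correct the yield for decay: Y_obs = Y/(1 + k_d θ_c) = 0.516 / (1 + 0.0968 × 9.18) = 0.516 / 1.889 = 0.2732.
Q·(S₀ − S) = 1030 × (2170 − 27.3) × 10⁻³ = 2207 kg/d removed.
P_X = Y_obs · Q(S₀ − S) = 0.2732 × 2207 = 603.0 kg VSS/d.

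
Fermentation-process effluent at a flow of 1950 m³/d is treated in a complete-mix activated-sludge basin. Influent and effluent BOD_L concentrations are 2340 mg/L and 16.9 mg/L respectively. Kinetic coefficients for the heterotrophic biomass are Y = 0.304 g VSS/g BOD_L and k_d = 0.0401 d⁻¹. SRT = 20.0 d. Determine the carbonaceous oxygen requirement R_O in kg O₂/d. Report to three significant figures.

R_O ≈ 3440 kg O₂/d

The observed yield is Y_obs = Y/(1 + k_d·θ_c) = 0.304 / (1 + 0.0401 × 20.0) = 0.304 / 1.802 = 0.1687 g VSS per g BOD_L removed.
Substrate removed = Q·(S₀ − S) = 1950 m³/d × (2340 − 16.9) g/m³ = 4.53×10^6 g/d = 4530 kg/d.
P_X = Y_obs·Q·(S₀ − S) = 0.1687 × 4530 = 764.2 kg VSS/d.
R_O = Q·(S₀ − S) − 1.42·P_X = 4530 − 1.42 × 764.2 = 3445 kg O₂/d.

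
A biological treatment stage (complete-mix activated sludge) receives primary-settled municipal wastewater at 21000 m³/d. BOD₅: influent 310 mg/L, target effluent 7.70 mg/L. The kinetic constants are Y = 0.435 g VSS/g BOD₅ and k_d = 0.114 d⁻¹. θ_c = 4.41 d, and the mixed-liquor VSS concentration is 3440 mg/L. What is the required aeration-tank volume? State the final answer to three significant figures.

V ≈ 2360 m³

Steady-state biomass mass balance: V·X·(1 + k_d·θ_c) = Y·Q·(S₀ − S)·θ_c, so V = 0.435 × 21000 × (310 − 7.70) × 4.41 / [3440 × (1 + 0.114 × 4.41)] = 1.22×10^7 / 5169 = 2356 m³.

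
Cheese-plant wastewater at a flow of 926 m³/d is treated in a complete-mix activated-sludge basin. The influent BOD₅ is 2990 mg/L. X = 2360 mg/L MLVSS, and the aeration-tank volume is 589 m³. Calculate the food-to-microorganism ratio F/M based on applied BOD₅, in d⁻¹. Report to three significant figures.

F/M ≈ 1.99 d⁻¹

F/M = Q·S₀ / (V·X) = 926 × 2990 / (589.0 × 2360) = 1.992 g BOD₅·(g VSS·d)⁻¹.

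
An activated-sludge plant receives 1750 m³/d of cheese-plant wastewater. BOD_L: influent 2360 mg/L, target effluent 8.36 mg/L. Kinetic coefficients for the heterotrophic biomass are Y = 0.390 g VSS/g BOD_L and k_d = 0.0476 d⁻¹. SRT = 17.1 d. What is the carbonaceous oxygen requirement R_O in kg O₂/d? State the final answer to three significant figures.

Y_obs = Y / (1 + k_d θ_c) = 0.390 / (1 + 0.0476 × 17.1) = 0.390 / 1.814 = 0.2150.
ΔS = 2360 − 8.36 = 2352 mg/L, so the substrate removal rate is 1750 × 2352/1000 = 4115 kg BOD_L/d.
Net sludge production P_X = 0.2150 × 4115 = 884.8 kg VSS/d.
Carbonaceous O₂ demand = substrate oxidised − cell-mass equivalent = 4115 − 1.42 × 884.8 = 2859 kg O₂/d.

R_O ≈ 2860 kg O₂/d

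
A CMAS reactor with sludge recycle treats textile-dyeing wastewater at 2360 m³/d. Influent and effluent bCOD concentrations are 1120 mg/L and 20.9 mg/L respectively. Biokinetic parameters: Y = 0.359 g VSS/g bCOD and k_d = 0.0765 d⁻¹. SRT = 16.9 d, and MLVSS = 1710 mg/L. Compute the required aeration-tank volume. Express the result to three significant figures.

V ≈ 4010 m³

From the SRT design equation V = Y Q (S₀−S) θ_c / [X (1 + k_d θ_c)] = 0.359 × 2360 × (1120 − 20.9) × 16.9 / [1710 × (1 + 0.0765 × 16.9)] = 1.57×10^7 / 3921 = 4014 m³.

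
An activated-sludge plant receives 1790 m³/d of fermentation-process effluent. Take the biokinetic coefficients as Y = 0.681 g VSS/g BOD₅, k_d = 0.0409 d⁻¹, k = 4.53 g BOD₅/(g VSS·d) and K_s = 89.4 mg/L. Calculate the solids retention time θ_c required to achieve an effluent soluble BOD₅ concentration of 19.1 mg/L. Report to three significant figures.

θ_c ≈ 1.99 d

From 1/θ_c = Y·k·S/(K_s + S) − k_d: Y·k·S/(K_s+S) = 0.681 × 4.53 × 19.1 / (89.4 + 19.1) = 0.5431 d⁻¹.
θ_c = 1/(μ − k_d) = 1/(0.5431 − 0.0409) = 1/0.5022 = 1.991 d.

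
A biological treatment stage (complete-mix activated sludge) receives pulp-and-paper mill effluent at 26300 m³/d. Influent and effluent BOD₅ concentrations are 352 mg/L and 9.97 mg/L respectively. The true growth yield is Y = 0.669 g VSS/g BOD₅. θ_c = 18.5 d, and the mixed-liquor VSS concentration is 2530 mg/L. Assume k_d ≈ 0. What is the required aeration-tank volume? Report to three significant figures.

V ≈ 44000 m³

Biomass mass balance (decay neglected): V·X = Y·Q·(S₀ − S)·θ_c, so V = 0.669 × 26300 × (352 − 9.97) × 18.5 / 2530 = 44005 m³.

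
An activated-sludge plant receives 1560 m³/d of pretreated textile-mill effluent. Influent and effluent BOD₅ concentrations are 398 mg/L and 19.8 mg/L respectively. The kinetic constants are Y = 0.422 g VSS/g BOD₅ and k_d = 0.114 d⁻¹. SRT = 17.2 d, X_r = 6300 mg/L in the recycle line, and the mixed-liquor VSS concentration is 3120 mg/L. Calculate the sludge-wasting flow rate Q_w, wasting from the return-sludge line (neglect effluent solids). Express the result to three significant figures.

From the SRT design equation V = Y Q (S₀−S) θ_c / [X (1 + k_d θ_c)] = 0.422 × 1560 × (398 − 19.8) × 17.2 / [3120 × (1 + 0.114 × 17.2)] = 4.28×10^6 / 9238 = 463.6 m³.
Wasting from the return line (neglecting effluent solids): Q_w = V·X / (θ_c·X_r) = 463.6 × 3120 / (17.2 × 6300) = 13.35 m³/d.

Q_w ≈ 13.3 m³/d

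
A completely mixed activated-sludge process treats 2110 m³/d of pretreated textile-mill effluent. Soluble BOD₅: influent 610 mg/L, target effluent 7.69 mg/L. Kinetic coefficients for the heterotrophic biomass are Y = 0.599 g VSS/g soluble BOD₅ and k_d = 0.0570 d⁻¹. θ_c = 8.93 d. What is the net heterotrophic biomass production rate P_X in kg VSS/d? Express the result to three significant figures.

P_X ≈ 504 kg VSS/d

Observed yield with endogenous decay: Y_obs = Y / (1 + k_d·θ_c) = 0.599 / (1 + 0.0570 × 8.93) = 0.599 / 1.509 = 0.3969 g VSS/g soluble BOD₅.
Mass of soluble BOD₅ removed per day: Q(S₀ − S) = 2110 × 602.3 g/m³ = 1271 kg/d.
So the net sludge growth is P_X = 0.3969 × 1271 = 504.5 kg VSS/d.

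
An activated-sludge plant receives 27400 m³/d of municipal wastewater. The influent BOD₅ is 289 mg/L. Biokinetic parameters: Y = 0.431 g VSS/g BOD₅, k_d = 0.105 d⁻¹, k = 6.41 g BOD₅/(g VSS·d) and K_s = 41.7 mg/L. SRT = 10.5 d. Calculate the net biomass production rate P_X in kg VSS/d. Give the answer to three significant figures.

P_X ≈ 1600 kg VSS/d

Effluent substrate depends only on kinetics and SRT: S = K_s(1 + k_d θ_c) / [θ_c(Yk − k_d) − 1] = 41.7 × (1 + 0.105 × 10.5) / [10.5 × (0.431 × 6.41 − 0.105) − 1] = 87.67 / 26.91 = 3.259 mg/L.
Correct the yield for decay: Y_obs = Y/(1 + k_d θ_c) = 0.431 / (1 + 0.105 × 10.5) = 0.431 / 2.103 = 0.2050.
Mass of BOD₅ removed per day: Q(S₀ − S) = 27400 × 285.7 g/m³ = 7829 kg/d.
P_X = Y_obs · Q(S₀ − S) = 0.2050 × 7829 = 1605 kg VSS/d.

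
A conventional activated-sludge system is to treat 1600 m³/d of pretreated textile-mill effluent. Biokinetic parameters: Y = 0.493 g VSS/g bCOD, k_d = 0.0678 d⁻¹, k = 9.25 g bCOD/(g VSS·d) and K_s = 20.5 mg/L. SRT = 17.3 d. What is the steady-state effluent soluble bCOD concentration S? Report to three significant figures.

S ≈ 0.581 mg/L

Effluent substrate depends only on kinetics and SRT: S = K_s(1 + k_d θ_c) / [θ_c(Yk − k_d) − 1] = 20.5 × (1 + 0.0678 × 17.3) / [17.3 × (0.493 × 9.25 − 0.0678) − 1] = 44.55 / 76.72 = 0.5806 mg/L.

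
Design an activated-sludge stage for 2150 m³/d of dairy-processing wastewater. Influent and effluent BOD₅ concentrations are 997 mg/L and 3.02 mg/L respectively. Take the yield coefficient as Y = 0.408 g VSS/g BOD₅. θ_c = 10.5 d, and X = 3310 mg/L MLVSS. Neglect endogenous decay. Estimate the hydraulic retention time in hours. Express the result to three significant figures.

With k_d = 0 the design equation reduces to V = Y Q (S₀−S) θ_c / X = 0.408 × 2150 × (997 − 3.02) × 10.5 / 3310 = 2766 m³.
HRT = V/Q = 2766 m³ / 2150 m³·d⁻¹ = 1.286 d × 24 = 30.88 h.

τ ≈ 30.9 h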